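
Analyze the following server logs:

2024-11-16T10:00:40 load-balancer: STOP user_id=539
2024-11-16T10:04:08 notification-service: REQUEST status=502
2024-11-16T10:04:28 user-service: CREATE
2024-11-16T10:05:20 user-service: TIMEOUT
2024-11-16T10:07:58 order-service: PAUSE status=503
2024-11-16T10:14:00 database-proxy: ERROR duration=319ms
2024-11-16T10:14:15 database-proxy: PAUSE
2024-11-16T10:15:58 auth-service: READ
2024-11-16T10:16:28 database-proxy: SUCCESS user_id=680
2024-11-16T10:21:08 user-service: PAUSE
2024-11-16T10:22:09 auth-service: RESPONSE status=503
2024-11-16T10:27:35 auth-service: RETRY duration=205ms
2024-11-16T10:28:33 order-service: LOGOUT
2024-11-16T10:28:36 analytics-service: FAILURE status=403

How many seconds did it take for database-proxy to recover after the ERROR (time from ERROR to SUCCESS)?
148

To calculate recovery time:

1. Find ERROR event for database-proxy: 2024-11-16T10:14:00
2. Find next SUCCESS event for database-proxy: 2024-11-16T10:16:28
3. Recovery time: 2024-11-16T10:16:28 - 2024-11-16T10:14:00 = 148 seconds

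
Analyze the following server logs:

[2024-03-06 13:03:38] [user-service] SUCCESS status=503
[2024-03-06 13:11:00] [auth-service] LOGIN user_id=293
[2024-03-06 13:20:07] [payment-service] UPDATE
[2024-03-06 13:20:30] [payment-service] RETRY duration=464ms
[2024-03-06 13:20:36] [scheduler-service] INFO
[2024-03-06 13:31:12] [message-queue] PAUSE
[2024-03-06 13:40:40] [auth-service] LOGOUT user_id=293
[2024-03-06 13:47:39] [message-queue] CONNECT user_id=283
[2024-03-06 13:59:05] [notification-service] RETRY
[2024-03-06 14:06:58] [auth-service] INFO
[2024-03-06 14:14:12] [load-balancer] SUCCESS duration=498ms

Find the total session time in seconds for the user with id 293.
1780

To calculate session duration:

1. Find LOGIN event for user_id=293: 2024-03-06 13:11:00
2. Find LOGOUT event for user_id=293: 2024-03-06 13:40:40
3. Session duration: 2024-03-06 13:40:40 - 2024-03-06 13:11:00 = 1780 seconds (29 minutes)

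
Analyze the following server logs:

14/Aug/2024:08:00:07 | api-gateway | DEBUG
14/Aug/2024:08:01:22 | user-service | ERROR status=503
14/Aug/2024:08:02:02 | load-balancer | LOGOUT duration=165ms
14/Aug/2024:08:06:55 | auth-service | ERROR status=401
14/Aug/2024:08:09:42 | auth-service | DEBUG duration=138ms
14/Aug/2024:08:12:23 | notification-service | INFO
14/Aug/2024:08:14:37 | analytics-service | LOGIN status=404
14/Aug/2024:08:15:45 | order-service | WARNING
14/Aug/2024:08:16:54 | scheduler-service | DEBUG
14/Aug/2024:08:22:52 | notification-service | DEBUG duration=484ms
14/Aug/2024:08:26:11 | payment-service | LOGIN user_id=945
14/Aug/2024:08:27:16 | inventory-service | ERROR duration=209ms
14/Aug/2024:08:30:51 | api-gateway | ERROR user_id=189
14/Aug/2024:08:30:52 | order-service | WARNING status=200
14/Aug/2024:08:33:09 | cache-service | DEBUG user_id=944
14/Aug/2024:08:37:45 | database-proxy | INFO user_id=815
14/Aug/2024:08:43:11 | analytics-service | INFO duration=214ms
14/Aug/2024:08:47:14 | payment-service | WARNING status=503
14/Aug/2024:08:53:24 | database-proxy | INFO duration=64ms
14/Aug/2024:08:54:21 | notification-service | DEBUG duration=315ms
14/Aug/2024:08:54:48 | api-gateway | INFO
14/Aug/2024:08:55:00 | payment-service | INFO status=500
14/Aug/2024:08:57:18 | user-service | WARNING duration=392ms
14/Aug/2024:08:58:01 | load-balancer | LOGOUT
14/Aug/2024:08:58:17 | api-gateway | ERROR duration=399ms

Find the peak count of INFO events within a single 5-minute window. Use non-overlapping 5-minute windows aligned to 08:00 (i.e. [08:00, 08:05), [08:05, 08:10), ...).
2

To find the burst window:

1. Divide the log period into non-overlapping 5-minute windows starting at 08:00
2. Count INFO events in each window
3. Find the window with maximum count
4. Maximum events in a window: 2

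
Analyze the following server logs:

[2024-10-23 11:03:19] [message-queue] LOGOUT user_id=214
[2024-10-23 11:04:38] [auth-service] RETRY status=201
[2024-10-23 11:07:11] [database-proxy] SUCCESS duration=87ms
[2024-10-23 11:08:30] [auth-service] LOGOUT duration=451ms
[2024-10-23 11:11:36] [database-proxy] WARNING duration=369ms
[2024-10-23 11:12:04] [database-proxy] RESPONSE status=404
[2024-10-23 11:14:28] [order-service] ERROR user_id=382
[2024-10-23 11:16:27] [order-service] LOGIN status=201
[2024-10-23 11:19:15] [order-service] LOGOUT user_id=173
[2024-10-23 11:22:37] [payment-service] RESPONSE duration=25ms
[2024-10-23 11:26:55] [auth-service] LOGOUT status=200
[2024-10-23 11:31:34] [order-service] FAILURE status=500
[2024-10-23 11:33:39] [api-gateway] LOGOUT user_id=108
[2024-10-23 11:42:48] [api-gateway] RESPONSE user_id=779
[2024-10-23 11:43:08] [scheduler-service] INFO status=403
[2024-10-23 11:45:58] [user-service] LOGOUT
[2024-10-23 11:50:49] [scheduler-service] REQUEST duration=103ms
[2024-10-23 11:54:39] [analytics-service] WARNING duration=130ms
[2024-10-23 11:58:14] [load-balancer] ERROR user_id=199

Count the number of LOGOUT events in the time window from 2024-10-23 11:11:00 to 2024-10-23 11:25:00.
1

To count events in the time window:

1. Window boundaries: 2024-10-23 11:11:00 to 2024-10-23 11:25:00
2. Filter for LOGOUT events within this window
3. Count matching events: 1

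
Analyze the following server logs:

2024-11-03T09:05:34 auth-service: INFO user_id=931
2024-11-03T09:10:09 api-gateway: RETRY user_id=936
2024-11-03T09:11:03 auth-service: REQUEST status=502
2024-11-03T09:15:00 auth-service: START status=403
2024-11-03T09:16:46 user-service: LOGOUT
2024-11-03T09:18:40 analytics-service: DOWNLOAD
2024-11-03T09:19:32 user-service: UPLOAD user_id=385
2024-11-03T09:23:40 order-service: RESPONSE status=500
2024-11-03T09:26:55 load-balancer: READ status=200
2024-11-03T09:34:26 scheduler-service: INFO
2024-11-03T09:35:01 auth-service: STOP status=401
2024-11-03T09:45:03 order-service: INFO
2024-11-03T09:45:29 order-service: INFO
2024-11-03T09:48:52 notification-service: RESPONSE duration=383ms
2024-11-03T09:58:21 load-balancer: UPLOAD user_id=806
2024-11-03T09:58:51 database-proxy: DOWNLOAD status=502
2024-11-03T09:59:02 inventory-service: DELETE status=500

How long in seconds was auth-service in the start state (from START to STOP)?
1201

To calculate state duration:

1. Find START event for auth-service: 2024-11-03T09:15:00
2. Find STOP event for auth-service: 2024-11-03T09:35:01
3. Calculate duration: 2024-11-03T09:35:01 - 2024-11-03T09:15:00 = 1201 seconds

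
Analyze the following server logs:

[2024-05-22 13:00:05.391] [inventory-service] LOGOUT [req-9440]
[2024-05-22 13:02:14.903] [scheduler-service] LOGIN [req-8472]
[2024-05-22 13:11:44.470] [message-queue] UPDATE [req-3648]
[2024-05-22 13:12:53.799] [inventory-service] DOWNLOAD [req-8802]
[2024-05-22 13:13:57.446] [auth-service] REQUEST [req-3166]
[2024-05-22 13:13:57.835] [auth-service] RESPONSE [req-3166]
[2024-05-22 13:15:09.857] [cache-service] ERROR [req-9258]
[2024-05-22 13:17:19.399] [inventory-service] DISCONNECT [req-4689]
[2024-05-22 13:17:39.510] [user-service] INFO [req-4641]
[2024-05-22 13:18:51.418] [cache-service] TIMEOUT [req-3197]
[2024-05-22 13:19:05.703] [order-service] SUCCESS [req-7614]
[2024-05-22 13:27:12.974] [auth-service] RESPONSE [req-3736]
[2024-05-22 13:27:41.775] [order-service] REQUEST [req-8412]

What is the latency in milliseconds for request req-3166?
389

To calculate latency:

1. Find REQUEST with id req-3166: 2024-05-22 13:13:57.446
2. Find RESPONSE with id req-3166: 2024-05-22 13:13:57.835
3. Latency: 2024-05-22 13:13:57.835 - 2024-05-22 13:13:57.446 = 389ms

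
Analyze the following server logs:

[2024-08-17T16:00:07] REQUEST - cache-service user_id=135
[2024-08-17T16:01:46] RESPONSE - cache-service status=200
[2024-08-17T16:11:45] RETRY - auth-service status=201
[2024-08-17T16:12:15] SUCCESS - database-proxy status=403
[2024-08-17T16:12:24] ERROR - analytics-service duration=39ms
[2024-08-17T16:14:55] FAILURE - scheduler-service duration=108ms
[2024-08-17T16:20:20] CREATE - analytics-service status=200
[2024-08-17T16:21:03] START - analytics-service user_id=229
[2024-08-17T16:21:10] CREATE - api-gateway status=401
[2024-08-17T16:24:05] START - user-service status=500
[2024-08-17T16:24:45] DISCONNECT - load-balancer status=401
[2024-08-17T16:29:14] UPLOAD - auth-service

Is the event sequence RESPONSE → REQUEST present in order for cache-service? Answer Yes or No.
No

To verify sequence order:

1. Find all events in sequence RESPONSE → REQUEST for cache-service
2. Extract their timestamps
3. Check if timestamps are in ascending order
4. Result: No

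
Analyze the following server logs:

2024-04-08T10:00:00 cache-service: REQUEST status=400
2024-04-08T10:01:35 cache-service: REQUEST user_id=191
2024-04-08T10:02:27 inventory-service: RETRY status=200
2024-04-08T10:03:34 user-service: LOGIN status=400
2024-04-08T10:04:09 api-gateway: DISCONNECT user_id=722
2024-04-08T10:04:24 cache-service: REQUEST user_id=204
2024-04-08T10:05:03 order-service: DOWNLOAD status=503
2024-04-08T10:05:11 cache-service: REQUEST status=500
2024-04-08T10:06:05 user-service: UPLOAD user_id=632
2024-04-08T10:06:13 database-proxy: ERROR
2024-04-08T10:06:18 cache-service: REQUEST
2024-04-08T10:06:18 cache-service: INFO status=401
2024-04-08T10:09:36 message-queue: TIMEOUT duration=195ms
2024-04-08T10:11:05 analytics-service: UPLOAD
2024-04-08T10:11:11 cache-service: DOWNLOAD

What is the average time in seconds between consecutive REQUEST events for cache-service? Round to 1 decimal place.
94.5

To calculate average interval:

1. Find all REQUEST events for cache-service in order
2. Calculate time gaps between consecutive events
3. Compute mean of gaps: 378 / 4 = 94.5 seconds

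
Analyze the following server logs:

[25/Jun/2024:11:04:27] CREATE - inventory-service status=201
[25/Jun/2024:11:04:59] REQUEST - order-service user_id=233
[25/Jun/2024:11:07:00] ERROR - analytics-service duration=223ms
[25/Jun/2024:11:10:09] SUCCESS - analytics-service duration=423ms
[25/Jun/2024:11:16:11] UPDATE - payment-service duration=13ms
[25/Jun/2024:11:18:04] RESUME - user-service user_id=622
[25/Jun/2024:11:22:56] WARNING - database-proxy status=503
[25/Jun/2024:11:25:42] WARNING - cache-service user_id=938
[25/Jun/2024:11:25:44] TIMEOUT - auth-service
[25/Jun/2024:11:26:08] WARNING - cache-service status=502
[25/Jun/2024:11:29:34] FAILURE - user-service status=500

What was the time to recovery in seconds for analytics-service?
189

To calculate recovery time:

1. Find ERROR event for analytics-service: 25/Jun/2024:11:07:00
2. Find next SUCCESS event for analytics-service: 25/Jun/2024:11:10:09
3. Recovery time: 25/Jun/2024:11:10:09 - 25/Jun/2024:11:07:00 = 189 seconds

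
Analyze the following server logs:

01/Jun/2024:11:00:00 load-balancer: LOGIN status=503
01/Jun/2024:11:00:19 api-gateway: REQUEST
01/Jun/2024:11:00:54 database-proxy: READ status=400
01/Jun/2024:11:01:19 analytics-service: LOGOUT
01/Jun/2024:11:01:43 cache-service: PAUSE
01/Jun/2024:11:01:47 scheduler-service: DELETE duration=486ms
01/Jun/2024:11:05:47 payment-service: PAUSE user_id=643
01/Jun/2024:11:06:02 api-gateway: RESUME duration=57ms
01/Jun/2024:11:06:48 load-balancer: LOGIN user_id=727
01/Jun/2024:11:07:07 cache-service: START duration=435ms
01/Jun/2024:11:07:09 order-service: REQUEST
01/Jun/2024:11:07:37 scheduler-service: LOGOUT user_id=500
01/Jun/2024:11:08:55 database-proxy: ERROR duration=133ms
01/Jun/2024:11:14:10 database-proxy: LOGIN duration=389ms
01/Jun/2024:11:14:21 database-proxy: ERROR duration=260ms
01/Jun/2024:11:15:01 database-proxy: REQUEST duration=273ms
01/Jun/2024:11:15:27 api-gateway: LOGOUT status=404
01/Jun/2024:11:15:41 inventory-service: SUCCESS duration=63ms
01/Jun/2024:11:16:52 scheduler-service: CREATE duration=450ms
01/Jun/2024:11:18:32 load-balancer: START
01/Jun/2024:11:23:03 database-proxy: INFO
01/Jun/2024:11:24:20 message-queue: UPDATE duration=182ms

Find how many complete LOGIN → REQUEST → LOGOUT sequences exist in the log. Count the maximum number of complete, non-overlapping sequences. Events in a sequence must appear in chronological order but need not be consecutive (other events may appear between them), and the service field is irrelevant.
3

To count sequences:

1. Look for pattern: LOGIN → REQUEST → LOGOUT
2. Greedily scan the log in chronological order, matching each sequence element in turn (ignoring service)
3. Each time the full pattern completes, increment the count and restart matching from the next event
4. Complete non-overlapping sequences found: 3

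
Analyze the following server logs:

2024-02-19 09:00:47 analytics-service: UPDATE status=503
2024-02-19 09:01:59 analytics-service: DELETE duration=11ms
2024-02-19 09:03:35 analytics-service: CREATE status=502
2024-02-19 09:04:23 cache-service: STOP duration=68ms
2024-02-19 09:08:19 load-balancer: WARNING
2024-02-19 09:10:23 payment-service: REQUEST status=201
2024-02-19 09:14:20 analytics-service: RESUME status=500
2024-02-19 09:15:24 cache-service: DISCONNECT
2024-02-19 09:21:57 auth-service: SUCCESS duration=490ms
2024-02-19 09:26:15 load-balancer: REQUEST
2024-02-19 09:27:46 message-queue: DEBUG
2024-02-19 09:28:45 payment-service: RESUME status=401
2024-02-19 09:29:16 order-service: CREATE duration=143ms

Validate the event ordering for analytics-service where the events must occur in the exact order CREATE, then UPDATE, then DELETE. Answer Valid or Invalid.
Invalid

To validate ordering:

1. Required order: CREATE → UPDATE → DELETE
2. Rule: the events must occur in the exact order CREATE, then UPDATE, then DELETE
3. Check actual order of events for analytics-service
4. Result: Invalid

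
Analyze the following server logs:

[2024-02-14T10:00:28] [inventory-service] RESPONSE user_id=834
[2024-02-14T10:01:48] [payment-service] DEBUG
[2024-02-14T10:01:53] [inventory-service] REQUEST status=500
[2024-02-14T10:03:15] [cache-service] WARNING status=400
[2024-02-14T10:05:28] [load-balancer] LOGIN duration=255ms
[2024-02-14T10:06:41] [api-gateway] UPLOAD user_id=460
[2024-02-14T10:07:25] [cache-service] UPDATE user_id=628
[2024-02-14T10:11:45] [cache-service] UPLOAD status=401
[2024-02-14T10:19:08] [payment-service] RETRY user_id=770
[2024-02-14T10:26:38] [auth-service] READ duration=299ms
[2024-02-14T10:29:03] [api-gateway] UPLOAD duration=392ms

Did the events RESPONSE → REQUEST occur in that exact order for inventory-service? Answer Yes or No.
Yes

To verify sequence order:

1. Find all events in sequence RESPONSE → REQUEST for inventory-service
2. Extract their timestamps
3. Check if timestamps are in ascending order
4. Result: Yes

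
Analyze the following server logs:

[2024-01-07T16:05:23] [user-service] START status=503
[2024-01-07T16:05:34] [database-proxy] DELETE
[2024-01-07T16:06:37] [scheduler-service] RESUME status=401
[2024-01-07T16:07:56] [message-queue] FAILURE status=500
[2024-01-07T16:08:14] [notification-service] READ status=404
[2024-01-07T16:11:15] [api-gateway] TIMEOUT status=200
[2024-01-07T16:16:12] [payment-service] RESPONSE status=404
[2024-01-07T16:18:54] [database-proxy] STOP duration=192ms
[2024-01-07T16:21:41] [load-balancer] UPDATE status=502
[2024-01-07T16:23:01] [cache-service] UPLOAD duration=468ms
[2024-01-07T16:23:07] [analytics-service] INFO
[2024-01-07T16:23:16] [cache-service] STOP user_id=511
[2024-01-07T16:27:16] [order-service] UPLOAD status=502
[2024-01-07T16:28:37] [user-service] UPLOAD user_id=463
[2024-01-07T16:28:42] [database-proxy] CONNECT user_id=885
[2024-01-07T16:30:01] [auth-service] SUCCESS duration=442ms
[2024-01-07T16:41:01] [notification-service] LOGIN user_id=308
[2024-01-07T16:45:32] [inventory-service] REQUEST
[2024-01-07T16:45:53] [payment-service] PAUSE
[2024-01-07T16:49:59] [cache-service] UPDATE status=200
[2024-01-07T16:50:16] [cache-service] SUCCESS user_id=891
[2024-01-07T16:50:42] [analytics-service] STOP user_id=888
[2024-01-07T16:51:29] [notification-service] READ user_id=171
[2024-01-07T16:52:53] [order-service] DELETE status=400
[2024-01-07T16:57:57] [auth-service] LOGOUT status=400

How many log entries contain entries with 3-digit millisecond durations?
3

To find matching entries:

1. Pattern to match: entries with 3-digit millisecond durations
2. Scan each log entry for the pattern
3. Count matches: 3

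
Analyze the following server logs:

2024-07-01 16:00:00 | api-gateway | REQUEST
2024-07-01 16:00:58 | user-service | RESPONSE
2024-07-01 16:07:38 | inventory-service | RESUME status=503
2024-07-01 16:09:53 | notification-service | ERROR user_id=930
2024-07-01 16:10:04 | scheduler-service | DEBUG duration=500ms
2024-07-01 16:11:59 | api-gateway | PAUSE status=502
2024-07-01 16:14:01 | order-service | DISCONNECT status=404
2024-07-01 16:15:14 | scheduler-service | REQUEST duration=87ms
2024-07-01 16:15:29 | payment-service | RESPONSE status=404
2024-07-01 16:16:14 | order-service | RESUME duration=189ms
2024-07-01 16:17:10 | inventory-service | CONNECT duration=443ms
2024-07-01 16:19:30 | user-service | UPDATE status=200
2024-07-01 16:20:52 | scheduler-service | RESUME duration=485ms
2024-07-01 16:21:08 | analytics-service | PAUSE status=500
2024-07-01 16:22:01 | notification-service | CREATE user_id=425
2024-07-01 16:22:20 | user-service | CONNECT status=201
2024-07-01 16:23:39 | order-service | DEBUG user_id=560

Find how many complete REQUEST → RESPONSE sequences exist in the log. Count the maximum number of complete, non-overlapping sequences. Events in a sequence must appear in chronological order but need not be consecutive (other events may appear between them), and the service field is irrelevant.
2

To count sequences:

1. Look for pattern: REQUEST → RESPONSE
2. Greedily scan the log in chronological order, matching each sequence element in turn (ignoring service)
3. Each time the full pattern completes, increment the count and restart matching from the next event
4. Complete non-overlapping sequences found: 2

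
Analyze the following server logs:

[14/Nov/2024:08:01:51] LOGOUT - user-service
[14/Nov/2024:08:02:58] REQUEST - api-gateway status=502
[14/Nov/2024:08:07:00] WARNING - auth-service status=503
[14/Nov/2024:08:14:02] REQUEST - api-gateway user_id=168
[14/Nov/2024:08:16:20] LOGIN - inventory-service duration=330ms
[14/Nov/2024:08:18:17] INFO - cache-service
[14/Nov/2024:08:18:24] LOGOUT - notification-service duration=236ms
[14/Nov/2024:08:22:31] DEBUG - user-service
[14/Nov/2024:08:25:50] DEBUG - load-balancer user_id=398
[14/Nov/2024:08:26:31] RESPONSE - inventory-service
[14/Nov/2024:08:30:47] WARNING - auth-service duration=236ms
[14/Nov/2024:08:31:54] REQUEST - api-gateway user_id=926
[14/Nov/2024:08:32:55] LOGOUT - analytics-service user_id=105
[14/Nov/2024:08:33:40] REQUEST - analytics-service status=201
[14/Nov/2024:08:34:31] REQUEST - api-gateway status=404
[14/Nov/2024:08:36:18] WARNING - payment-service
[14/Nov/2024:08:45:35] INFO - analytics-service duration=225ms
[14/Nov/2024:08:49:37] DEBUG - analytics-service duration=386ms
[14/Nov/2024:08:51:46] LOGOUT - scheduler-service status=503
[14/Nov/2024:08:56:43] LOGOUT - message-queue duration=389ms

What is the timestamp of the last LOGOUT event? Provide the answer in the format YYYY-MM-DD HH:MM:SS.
2024-11-14 08:56:43

To find the last event:

1. Filter for all LOGOUT events
2. Sort by timestamp
3. Select the last one
4. Timestamp: 2024-11-14 08:56:43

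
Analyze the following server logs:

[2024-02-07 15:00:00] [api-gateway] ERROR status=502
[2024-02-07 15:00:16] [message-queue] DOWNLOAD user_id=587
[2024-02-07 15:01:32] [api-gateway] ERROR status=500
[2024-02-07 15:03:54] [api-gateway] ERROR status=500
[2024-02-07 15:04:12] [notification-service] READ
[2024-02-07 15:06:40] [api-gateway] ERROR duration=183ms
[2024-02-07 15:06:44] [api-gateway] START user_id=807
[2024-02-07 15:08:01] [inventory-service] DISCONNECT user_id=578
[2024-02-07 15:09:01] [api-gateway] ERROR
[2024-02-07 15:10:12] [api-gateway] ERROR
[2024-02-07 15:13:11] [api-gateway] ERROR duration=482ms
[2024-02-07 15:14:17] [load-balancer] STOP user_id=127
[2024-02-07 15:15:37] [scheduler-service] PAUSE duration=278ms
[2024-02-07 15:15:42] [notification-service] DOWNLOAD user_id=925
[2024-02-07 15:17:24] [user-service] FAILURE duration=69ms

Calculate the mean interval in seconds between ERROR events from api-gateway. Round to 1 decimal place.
131.8

To calculate average interval:

1. Find all ERROR events for api-gateway in order
2. Calculate time gaps between consecutive events
3. Compute mean of gaps: 791 / 6 = 131.8 seconds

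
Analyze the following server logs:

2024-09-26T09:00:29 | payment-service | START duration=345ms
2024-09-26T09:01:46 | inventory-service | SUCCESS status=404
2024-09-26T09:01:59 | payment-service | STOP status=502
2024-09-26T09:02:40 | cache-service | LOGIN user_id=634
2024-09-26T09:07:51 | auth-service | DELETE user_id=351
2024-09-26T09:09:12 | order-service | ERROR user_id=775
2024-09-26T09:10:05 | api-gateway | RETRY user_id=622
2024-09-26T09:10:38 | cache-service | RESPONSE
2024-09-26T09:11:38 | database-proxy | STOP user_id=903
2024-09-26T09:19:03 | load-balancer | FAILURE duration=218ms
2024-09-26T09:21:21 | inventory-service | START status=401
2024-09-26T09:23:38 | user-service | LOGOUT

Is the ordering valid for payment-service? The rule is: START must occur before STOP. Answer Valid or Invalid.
Valid

To validate ordering:

1. Required order: START → STOP
2. Rule: START must occur before STOP
3. Check actual order of events for payment-service
4. Result: Valid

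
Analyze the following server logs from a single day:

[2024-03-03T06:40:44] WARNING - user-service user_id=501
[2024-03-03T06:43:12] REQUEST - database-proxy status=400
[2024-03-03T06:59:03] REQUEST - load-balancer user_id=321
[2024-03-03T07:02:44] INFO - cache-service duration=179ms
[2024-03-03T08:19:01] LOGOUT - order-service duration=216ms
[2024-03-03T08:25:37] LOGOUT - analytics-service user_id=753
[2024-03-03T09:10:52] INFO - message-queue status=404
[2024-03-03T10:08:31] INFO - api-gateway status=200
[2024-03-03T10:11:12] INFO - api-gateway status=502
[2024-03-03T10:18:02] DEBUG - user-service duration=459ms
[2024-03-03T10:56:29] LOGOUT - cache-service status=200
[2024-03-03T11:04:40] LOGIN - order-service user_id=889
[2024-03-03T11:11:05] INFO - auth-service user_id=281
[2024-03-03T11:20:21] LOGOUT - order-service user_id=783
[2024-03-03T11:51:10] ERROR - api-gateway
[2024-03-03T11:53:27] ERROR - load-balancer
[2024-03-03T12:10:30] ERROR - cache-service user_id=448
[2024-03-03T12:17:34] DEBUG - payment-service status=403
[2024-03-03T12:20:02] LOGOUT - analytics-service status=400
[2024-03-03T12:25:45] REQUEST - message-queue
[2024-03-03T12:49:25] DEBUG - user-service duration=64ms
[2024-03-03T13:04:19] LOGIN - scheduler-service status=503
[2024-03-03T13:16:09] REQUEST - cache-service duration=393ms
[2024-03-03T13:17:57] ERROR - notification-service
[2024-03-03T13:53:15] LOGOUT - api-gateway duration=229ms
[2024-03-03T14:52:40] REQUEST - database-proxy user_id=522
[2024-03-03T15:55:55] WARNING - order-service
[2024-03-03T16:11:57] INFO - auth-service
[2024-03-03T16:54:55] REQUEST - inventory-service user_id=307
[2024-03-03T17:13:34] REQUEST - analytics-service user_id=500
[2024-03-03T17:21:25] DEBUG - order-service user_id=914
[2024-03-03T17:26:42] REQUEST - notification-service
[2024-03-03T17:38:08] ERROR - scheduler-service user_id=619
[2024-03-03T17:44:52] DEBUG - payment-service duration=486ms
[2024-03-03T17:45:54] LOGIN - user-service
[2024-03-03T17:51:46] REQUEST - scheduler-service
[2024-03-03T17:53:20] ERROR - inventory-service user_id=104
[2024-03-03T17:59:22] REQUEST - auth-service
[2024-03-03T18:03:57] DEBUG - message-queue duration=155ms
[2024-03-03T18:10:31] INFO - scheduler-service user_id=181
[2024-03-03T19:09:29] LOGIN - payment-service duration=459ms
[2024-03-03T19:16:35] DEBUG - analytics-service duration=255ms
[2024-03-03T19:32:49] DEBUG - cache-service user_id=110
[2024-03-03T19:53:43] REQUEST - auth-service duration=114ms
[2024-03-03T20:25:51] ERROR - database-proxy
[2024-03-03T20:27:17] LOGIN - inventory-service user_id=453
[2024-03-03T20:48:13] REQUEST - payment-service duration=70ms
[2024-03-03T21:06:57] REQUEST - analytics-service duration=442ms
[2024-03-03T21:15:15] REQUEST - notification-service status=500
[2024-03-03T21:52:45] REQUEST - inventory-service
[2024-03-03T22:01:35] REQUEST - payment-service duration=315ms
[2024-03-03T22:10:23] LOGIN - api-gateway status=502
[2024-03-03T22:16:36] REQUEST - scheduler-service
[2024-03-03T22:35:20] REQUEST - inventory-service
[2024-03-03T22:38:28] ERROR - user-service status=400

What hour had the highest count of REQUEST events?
17

To find the peak hour:

1. Group all REQUEST events by hour
2. Count events in each hour
3. Find hour with maximum count
4. Peak hour: 17 (with 4 events)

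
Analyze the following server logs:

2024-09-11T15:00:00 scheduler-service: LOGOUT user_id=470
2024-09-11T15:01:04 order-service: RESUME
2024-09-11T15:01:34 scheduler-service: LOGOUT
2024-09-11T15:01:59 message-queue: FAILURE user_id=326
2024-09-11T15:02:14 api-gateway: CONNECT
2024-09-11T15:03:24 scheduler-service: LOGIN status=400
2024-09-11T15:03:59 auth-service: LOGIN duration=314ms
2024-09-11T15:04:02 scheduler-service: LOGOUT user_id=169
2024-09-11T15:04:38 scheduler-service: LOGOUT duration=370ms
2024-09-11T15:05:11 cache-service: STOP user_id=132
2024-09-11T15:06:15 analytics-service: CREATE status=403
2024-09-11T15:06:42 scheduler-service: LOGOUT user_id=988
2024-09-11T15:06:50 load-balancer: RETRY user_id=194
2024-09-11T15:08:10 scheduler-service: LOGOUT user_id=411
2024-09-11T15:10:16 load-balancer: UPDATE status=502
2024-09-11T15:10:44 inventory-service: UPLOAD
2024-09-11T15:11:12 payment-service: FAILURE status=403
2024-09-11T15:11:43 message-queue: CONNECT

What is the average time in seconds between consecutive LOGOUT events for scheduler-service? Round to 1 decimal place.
98.0

To calculate average interval:

1. Find all LOGOUT events for scheduler-service in order
2. Calculate time gaps between consecutive events
3. Compute mean of gaps: 490 / 5 = 98.0 seconds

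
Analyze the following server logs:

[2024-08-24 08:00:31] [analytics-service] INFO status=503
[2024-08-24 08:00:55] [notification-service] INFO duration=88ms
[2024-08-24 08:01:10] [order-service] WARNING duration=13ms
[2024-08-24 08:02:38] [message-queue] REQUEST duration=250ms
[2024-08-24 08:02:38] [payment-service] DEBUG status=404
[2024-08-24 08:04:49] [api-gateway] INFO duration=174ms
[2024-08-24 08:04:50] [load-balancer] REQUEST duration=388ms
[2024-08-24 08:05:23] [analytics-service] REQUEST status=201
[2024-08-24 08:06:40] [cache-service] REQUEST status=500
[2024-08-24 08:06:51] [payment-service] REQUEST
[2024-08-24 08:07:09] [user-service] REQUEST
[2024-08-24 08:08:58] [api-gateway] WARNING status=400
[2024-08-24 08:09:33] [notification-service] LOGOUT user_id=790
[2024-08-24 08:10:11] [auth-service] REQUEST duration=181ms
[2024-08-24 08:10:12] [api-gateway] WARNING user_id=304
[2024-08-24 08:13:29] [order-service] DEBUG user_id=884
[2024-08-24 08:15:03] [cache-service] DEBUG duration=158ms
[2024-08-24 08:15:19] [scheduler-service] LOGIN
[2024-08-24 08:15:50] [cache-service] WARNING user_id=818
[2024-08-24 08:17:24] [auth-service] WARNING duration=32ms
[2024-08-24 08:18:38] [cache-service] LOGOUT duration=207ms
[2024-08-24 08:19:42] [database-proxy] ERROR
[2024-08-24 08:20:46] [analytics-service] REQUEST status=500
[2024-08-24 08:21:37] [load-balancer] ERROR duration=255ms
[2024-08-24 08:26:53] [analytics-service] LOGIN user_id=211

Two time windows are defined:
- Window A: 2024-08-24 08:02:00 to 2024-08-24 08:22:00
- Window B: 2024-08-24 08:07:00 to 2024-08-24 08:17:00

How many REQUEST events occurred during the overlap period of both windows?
2

To find overlap events:

1. Window A: 2024-08-24 08:02:00 to 2024-08-24 08:22:00
2. Window B: 2024-08-24 08:07:00 to 2024-08-24 08:17:00
3. Overlap period: 2024-08-24 08:07:00 to 2024-08-24 08:17:00
4. Count REQUEST events in overlap: 2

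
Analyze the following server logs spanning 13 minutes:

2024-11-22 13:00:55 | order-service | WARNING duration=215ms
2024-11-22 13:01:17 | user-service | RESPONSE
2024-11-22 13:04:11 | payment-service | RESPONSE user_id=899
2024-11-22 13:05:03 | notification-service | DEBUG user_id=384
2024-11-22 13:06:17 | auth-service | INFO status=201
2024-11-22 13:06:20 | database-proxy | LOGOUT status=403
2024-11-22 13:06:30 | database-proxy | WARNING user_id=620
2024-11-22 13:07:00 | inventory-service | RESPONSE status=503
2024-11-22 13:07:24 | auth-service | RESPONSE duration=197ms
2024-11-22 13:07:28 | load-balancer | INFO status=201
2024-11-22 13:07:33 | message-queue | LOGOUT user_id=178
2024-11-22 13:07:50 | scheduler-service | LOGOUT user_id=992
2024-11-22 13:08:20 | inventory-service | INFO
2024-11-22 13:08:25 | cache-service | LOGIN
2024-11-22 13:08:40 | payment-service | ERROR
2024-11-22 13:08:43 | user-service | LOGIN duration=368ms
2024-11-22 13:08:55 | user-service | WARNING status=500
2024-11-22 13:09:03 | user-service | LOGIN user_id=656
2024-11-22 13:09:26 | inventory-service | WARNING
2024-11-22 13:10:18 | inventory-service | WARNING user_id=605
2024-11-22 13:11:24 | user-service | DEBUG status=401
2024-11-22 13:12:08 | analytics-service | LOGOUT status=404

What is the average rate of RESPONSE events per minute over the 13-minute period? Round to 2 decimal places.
0.31

To calculate the rate:

1. Count total RESPONSE events: 4
2. Total time period: 13 minutes
3. Rate = 4 / 13 = 0.31 events per minute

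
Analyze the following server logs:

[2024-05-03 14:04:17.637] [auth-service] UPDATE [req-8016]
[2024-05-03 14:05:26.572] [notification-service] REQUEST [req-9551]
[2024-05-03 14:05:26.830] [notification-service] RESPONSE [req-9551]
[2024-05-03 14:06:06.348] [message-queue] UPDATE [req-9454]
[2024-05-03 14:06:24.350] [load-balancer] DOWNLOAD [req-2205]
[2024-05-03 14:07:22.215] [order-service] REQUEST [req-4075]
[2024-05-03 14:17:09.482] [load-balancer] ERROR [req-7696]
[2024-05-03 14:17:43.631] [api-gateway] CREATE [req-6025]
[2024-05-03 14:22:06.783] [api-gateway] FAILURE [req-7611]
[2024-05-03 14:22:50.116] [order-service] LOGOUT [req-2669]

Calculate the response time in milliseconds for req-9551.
258

To calculate latency:

1. Find REQUEST with id req-9551: 2024-05-03 14:05:26.572
2. Find RESPONSE with id req-9551: 2024-05-03 14:05:26.830
3. Latency: 2024-05-03 14:05:26.830 - 2024-05-03 14:05:26.572 = 258ms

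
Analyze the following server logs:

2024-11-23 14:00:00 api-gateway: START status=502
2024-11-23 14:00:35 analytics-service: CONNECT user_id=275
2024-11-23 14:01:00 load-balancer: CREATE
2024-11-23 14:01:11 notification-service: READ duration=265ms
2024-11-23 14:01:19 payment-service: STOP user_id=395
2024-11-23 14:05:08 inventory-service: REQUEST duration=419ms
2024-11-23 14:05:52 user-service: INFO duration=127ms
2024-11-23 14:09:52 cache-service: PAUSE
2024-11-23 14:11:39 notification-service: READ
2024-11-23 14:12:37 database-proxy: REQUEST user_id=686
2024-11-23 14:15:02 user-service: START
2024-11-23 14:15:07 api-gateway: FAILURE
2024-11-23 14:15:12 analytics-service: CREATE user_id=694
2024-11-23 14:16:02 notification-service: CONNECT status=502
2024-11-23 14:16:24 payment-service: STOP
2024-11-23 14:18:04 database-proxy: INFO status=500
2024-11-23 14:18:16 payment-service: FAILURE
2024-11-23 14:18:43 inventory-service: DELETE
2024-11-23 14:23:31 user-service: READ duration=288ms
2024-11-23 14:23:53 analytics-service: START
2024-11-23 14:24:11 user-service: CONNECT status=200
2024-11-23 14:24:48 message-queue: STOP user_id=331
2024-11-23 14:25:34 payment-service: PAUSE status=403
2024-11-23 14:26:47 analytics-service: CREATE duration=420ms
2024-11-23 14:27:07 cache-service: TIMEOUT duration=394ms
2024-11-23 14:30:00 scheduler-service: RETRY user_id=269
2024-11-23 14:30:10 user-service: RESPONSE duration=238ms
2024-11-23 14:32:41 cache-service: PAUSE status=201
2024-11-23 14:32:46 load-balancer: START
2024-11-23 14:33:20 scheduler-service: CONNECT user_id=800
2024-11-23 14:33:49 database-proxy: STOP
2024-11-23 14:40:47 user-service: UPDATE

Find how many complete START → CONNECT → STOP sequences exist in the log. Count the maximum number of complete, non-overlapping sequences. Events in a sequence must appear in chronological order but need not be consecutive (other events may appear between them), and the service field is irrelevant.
4

To count sequences:

1. Look for pattern: START → CONNECT → STOP
2. Greedily scan the log in chronological order, matching each sequence element in turn (ignoring service)
3. Each time the full pattern completes, increment the count and restart matching from the next event
4. Complete non-overlapping sequences found: 4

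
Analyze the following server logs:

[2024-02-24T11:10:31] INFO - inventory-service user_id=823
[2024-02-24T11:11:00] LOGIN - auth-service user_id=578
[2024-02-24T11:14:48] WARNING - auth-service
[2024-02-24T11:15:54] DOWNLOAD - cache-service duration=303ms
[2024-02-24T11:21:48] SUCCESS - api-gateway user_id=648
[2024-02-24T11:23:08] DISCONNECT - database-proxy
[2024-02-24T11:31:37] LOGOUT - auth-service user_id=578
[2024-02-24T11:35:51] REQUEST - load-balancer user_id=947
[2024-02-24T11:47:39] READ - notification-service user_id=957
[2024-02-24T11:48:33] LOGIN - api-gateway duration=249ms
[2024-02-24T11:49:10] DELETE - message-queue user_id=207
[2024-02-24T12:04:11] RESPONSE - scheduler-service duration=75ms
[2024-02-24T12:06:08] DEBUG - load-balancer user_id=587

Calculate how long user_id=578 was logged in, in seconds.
1237

To calculate session duration:

1. Find LOGIN event for user_id=578: 2024-02-24T11:11:00
2. Find LOGOUT event for user_id=578: 2024-02-24T11:31:37
3. Session duration: 2024-02-24T11:31:37 - 2024-02-24T11:11:00 = 1237 seconds (20 minutes)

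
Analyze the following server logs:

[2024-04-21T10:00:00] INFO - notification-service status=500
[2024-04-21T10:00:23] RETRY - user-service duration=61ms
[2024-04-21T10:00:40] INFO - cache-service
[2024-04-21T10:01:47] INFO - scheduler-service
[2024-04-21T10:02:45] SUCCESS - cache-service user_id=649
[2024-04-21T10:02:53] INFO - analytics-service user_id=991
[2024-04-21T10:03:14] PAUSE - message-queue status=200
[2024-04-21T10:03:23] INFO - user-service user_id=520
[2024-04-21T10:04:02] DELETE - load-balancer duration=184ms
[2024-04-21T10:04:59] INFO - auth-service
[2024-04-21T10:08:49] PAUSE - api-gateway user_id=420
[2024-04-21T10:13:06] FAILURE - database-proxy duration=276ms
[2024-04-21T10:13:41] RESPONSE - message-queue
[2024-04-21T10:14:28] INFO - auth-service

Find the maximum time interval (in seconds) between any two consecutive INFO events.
569

To find the longest gap:

1. Extract all INFO events in chronological order
2. Calculate time differences between consecutive events
3. Find the maximum difference
4. Longest gap: 569 seconds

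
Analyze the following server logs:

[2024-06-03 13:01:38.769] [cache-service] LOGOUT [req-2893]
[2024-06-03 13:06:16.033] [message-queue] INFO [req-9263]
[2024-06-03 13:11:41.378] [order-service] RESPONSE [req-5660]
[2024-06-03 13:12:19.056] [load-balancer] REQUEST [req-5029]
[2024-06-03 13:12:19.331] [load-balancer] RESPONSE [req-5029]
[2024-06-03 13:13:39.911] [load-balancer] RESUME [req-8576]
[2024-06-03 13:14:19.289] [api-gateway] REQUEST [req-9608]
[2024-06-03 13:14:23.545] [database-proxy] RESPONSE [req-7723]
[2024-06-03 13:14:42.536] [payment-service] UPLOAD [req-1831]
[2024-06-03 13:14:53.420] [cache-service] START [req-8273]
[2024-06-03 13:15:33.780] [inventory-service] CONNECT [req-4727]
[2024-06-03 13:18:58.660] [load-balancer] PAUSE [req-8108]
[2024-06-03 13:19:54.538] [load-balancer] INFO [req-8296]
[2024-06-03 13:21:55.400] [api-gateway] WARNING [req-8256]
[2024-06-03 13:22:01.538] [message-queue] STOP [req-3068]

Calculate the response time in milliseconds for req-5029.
275

To calculate latency:

1. Find REQUEST with id req-5029: 2024-06-03 13:12:19.056
2. Find RESPONSE with id req-5029: 2024-06-03 13:12:19.331
3. Latency: 2024-06-03 13:12:19.331 - 2024-06-03 13:12:19.056 = 275ms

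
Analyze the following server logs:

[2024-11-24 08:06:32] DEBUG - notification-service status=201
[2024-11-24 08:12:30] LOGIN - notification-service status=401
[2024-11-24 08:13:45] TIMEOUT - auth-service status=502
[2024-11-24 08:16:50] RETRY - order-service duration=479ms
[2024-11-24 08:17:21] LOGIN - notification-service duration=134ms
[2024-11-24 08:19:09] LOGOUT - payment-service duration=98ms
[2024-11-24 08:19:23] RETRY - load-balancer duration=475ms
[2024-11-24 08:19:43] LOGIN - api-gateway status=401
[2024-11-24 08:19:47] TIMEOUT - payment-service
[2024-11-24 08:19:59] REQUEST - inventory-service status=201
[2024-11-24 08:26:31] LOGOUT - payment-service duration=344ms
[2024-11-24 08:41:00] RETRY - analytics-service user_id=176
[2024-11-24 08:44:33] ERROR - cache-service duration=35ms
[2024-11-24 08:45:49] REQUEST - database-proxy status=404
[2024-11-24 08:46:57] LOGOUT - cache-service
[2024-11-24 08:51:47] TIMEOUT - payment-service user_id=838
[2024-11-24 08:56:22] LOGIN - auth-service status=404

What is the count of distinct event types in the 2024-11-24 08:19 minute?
5

To count unique event types:

1. Filter events in the minute starting at 2024-11-24 08:19
2. Extract event types from matching entries
3. Count unique types: 5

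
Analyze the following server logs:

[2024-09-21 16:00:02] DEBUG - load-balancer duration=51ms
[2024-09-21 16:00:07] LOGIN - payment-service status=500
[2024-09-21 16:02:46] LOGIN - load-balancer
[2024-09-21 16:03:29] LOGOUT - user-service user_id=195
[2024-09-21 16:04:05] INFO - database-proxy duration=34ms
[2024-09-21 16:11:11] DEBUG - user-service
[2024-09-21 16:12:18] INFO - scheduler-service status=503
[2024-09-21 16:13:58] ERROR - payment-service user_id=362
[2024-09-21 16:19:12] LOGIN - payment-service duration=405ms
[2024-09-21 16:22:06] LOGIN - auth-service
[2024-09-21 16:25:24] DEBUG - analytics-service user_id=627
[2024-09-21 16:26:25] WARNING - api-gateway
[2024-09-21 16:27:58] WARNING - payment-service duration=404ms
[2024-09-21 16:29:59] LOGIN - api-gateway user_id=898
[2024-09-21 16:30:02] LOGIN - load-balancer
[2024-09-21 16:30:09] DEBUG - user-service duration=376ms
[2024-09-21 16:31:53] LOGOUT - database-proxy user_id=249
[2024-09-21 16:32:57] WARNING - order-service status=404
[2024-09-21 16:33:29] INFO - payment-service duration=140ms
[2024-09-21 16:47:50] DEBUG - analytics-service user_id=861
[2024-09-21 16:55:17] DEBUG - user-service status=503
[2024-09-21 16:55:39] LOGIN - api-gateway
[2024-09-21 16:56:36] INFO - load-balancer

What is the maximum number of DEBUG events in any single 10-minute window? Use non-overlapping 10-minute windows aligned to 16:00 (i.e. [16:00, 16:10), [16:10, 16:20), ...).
1

To find the burst window:

1. Divide the log period into non-overlapping 10-minute windows starting at 16:00
2. Count DEBUG events in each window
3. Find the window with maximum count
4. Maximum events in a window: 1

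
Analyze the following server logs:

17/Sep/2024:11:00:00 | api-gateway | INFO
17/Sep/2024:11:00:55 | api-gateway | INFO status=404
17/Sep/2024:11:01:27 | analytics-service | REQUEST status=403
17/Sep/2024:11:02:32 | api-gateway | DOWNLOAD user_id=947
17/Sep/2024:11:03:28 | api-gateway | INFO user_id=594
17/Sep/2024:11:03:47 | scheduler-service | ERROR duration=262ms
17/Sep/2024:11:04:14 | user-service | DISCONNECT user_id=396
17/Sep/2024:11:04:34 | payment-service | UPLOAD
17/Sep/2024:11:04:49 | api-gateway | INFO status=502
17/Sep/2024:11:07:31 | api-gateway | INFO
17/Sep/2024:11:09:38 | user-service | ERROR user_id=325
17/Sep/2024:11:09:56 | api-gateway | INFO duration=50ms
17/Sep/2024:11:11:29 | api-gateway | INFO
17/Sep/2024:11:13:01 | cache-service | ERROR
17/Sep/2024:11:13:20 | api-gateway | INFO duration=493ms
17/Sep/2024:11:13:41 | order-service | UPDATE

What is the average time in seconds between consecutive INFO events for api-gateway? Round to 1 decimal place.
114.3

To calculate average interval:

1. Find all INFO events for api-gateway in order
2. Calculate time gaps between consecutive events
3. Compute mean of gaps: 800 / 7 = 114.3 seconds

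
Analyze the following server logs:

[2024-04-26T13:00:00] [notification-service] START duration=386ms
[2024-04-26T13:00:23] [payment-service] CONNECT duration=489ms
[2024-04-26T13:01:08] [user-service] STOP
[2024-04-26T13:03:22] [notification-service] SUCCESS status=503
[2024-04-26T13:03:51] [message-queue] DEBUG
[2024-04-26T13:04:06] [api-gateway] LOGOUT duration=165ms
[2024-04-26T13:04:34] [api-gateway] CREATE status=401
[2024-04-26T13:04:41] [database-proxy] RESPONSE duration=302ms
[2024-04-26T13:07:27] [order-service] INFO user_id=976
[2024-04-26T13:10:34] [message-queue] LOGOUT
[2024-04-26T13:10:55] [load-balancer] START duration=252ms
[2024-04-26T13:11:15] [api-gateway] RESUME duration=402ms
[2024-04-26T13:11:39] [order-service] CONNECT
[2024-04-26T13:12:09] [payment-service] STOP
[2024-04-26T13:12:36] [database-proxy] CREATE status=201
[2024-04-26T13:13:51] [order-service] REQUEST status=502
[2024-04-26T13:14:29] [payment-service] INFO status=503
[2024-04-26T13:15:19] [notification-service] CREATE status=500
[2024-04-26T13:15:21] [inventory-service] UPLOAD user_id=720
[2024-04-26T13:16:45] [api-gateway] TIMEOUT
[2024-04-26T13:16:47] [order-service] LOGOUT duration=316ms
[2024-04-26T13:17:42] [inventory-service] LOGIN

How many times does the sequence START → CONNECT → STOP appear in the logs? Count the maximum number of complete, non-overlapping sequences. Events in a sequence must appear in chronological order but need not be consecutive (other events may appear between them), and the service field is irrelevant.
2

To count sequences:

1. Look for pattern: START → CONNECT → STOP
2. Greedily scan the log in chronological order, matching each sequence element in turn (ignoring service)
3. Each time the full pattern completes, increment the count and restart matching from the next event
4. Complete non-overlapping sequences found: 2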